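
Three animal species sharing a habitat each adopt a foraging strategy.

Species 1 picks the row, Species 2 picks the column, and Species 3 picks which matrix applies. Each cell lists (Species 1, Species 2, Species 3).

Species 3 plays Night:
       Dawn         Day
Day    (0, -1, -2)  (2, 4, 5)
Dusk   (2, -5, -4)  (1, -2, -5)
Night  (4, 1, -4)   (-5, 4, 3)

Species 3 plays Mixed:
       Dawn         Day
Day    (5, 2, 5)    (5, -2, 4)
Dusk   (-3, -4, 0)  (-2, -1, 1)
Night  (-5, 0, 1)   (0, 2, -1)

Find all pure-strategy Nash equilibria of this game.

Check each profile: it is a Nash equilibrium iff no player can strictly gain by switching unilaterally.
(Day, Dawn, Night): Species 1 can switch to Dusk (0 → 2). Not NE.
(Day, Dawn, Mixed): Species 1 gets 5, best alternative -3; Species 2 gets 2, best alternative -2; Species 3 gets 5, best alternative -2. No profitable deviation — NE.
(Day, Day, Night): Species 1 gets 2, best alternative 1; Species 2 gets 4, best alternative -1; Species 3 gets 5, best alternative 4. No profitable deviation — NE.
(Day, Day, Mixed): Species 2 can switch to Dawn (-2 → 2). Not NE.
(Dusk, Dawn, Night): Species 1 can switch to Night (2 → 4). Not NE.
(Dusk, Dawn, Mixed): Species 1 can switch to Day (-3 → 5). Not NE.
(Dusk, Day, Night): Species 1 can switch to Day (1 → 2). Not NE.
(Dusk, Day, Mixed): Species 1 can switch to Day (-2 → 5). Not NE.
(Night, Dawn, Night): Species 2 can switch to Day (1 → 4). Not NE.
(Night, Dawn, Mixed): Species 1 can switch to Day (-5 → 5). Not NE.
(Night, Day, Night): Species 1 can switch to Day (-5 → 2). Not NE.
(Night, Day, Mixed): Species 1 can switch to Day (0 → 5). Not NE.

The pure Nash equilibria are (Day, Dawn, Mixed) and (Day, Day, Night).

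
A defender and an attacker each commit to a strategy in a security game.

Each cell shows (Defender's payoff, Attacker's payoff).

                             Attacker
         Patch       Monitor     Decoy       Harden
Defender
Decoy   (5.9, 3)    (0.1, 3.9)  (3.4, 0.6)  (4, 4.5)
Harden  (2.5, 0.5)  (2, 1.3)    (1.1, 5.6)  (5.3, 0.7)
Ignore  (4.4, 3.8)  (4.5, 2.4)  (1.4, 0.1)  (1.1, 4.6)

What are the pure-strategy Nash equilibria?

none

(Decoy, Patch): Attacker can switch to Monitor (3 → 3.9). Not NE.
(Decoy, Monitor): Defender can switch to Harden (0.1 → 2). Not NE.
(Decoy, Decoy): Attacker can switch to Patch (0.6 → 3). Not NE.
(Decoy, Harden): Defender can switch to Harden (4 → 5.3). Not NE.
(Harden, Patch): Defender can switch to Decoy (2.5 → 5.9). Not NE.
(Harden, Monitor): Defender can switch to Ignore (2 → 4.5). Not NE.
(Harden, Decoy): Defender can switch to Decoy (1.1 → 3.4). Not NE.
(Harden, Harden): Attacker can switch to Monitor (0.7 → 1.3). Not NE.
(The remaining 4 profiles each have a profitable deviation by the same check.)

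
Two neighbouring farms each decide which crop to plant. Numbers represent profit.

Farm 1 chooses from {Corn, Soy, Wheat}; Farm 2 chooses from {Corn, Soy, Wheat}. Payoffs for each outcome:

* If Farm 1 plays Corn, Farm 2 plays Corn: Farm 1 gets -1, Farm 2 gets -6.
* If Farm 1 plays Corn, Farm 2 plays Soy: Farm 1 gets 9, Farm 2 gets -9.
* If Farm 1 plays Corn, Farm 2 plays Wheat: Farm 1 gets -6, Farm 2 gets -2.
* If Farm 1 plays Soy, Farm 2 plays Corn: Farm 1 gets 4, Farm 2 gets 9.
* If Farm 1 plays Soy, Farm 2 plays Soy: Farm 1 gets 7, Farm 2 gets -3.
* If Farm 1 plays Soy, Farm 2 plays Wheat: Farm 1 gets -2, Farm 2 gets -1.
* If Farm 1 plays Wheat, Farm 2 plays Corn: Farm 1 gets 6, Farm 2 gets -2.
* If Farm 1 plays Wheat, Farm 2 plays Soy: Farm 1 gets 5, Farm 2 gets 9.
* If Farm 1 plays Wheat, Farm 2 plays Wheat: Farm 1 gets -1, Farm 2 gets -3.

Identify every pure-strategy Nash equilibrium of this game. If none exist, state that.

No pure-strategy Nash equilibrium.

Farm 1 against Corn: payoffs -1, 4, 6 → best response Wheat.
Farm 1 against Soy: payoffs 9, 7, 5 → best response Corn.
Farm 1 against Wheat: payoffs -6, -2, -1 → best response Wheat.
Farm 2 against Corn: payoffs -6, -9, -2 → best response Wheat.
Farm 2 against Soy: payoffs 9, -3, -1 → best response Corn.
Farm 2 against Wheat: payoffs -2, 9, -3 → best response Soy.
No profile is a mutual best response for all players.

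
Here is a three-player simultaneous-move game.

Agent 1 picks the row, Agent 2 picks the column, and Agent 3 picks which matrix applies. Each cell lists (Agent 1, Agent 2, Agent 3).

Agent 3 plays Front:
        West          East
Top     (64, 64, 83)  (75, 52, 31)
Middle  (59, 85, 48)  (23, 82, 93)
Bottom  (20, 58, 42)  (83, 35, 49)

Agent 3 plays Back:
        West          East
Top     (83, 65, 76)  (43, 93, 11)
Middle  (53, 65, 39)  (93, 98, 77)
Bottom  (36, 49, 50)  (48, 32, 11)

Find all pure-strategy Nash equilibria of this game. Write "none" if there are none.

The unique pure-strategy Nash equilibrium is (Top, West, Front).

(Top, West, Front): Agent 1 gets 64, best alternative 59; Agent 2 gets 64, best alternative 52; Agent 3 gets 83, best alternative 76. No profitable deviation — NE.
(Top, West, Back): Agent 2 can switch to East (65 → 93). Not NE.
(Top, East, Front): Agent 1 can switch to Bottom (75 → 83). Not NE.
(Top, East, Back): Agent 1 can switch to Middle (43 → 93). Not NE.
(Middle, West, Front): Agent 1 can switch to Top (59 → 64). Not NE.
(Middle, West, Back): Agent 1 can switch to Top (53 → 83). Not NE.
(Middle, East, Front): Agent 1 can switch to Top (23 → 75). Not NE.
(The remaining 5 profiles each have a profitable deviation by the same check.)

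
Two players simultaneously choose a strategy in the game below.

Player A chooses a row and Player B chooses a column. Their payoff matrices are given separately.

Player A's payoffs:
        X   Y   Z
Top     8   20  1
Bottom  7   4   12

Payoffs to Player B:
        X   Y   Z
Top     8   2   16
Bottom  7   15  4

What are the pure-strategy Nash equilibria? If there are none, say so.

Player A against X: payoffs 8, 7 → best response Top.
Player A against Y: payoffs 20, 4 → best response Top.
Player A against Z: payoffs 1, 12 → best response Bottom.
Player B against Top: payoffs 8, 2, 16 → best response Z.
Player B against Bottom: payoffs 7, 15, 4 → best response Y.
No profile is a mutual best response for all players.

There is no pure-strategy Nash equilibrium.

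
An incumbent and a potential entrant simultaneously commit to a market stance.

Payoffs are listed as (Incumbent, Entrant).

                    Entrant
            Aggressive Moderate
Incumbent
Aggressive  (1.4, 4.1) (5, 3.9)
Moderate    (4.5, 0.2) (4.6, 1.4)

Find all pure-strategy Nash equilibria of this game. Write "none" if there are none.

For each player, find the best response to each opponent profile; mutual best responses are the pure NE.
Incumbent against Aggressive: payoffs 1.4, 4.5 → best response Moderate.
Incumbent against Moderate: payoffs 5, 4.6 → best response Aggressive.
Entrant against Aggressive: payoffs 4.1, 3.9 → best response Aggressive.
Entrant against Moderate: payoffs 0.2, 1.4 → best response Moderate.
No profile is a mutual best response for all players.

No pure-strategy Nash equilibrium.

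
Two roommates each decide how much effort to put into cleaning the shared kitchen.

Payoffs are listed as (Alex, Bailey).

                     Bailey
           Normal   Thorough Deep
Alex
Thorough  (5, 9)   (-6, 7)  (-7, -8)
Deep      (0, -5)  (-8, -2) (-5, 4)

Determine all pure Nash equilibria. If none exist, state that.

Pure-strategy Nash equilibria: (Thorough, Normal); (Deep, Deep)

For each strategy profile, look for a profitable unilateral deviation.
(Thorough, Normal): Alex gets 5, best alternative 0; Bailey gets 9, best alternative 7. No profitable deviation — NE.
(Thorough, Thorough): Bailey can switch to Normal (7 → 9). Not NE.
(Thorough, Deep): Alex can switch to Deep (-7 → -5). Not NE.
(Deep, Normal): Alex can switch to Thorough (0 → 5). Not NE.
(Deep, Thorough): Alex can switch to Thorough (-8 → -6). Not NE.
(Deep, Deep): Alex gets -5, best alternative -7; Bailey gets 4, best alternative -2. No profitable deviation — NE.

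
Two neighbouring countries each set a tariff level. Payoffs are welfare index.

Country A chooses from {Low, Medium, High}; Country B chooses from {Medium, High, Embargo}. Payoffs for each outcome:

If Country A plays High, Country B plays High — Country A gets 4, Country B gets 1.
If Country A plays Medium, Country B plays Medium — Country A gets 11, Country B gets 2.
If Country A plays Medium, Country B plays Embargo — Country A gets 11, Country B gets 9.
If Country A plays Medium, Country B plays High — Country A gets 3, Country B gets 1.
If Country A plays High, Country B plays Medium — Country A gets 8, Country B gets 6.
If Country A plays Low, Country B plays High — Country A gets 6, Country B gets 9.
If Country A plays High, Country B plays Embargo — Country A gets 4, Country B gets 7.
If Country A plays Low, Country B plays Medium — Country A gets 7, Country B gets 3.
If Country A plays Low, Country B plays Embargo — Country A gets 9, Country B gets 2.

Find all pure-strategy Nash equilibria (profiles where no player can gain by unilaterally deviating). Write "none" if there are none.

(Low, Medium): Country A can switch to Medium (7 → 11). Not NE.
(Low, High): Country A gets 6, best alternative 4; Country B gets 9, best alternative 3. No profitable deviation — NE.
(Low, Embargo): Country A can switch to Medium (9 → 11). Not NE.
(Medium, Medium): Country B can switch to Embargo (2 → 9). Not NE.
(Medium, High): Country A can switch to Low (3 → 6). Not NE.
(Medium, Embargo): Country A gets 11, best alternative 9; Country B gets 9, best alternative 2. No profitable deviation — NE.
(High, Medium): Country A can switch to Medium (8 → 11). Not NE.
(High, High): Country A can switch to Low (4 → 6). Not NE.
(The remaining 1 profile has a profitable deviation by the same check.)

Pure-strategy Nash equilibria: (Low, High); (Medium, Embargo)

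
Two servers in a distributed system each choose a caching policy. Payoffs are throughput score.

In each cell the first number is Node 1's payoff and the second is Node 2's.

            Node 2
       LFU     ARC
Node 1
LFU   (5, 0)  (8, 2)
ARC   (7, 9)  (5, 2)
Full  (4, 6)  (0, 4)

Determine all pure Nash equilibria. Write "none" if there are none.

(LFU, LFU): Node 1 can switch to ARC (5 → 7). Not NE.
(LFU, ARC): Node 1 gets 8, best alternative 5; Node 2 gets 2, best alternative 0. No profitable deviation — NE.
(ARC, LFU): Node 1 gets 7, best alternative 5; Node 2 gets 9, best alternative 2. No profitable deviation — NE.
(ARC, ARC): Node 1 can switch to LFU (5 → 8). Not NE.
(Full, LFU): Node 1 can switch to LFU (4 → 5). Not NE.
(Full, ARC): Node 1 can switch to LFU (0 → 8). Not NE.

Pure-strategy Nash equilibria: (LFU, ARC), (ARC, LFU)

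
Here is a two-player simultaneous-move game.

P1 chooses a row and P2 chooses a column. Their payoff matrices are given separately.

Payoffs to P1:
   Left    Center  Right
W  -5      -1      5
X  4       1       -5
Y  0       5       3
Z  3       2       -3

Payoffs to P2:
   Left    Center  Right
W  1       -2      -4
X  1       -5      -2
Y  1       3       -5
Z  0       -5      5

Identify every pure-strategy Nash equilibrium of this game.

P1 against Left: payoffs -5, 4, 0, 3 → best response X.
P1 against Center: payoffs -1, 1, 5, 2 → best response Y.
P1 against Right: payoffs 5, -5, 3, -3 → best response W.
P2 against W: payoffs 1, -2, -4 → best response Left.
P2 against X: payoffs 1, -5, -2 → best response Left.
P2 against Y: payoffs 1, 3, -5 → best response Center.
P2 against Z: payoffs 0, -5, 5 → best response Right.
Mutual best responses: (X, Left); (Y, Center).

Pure-strategy Nash equilibria: (X, Left); (Y, Center)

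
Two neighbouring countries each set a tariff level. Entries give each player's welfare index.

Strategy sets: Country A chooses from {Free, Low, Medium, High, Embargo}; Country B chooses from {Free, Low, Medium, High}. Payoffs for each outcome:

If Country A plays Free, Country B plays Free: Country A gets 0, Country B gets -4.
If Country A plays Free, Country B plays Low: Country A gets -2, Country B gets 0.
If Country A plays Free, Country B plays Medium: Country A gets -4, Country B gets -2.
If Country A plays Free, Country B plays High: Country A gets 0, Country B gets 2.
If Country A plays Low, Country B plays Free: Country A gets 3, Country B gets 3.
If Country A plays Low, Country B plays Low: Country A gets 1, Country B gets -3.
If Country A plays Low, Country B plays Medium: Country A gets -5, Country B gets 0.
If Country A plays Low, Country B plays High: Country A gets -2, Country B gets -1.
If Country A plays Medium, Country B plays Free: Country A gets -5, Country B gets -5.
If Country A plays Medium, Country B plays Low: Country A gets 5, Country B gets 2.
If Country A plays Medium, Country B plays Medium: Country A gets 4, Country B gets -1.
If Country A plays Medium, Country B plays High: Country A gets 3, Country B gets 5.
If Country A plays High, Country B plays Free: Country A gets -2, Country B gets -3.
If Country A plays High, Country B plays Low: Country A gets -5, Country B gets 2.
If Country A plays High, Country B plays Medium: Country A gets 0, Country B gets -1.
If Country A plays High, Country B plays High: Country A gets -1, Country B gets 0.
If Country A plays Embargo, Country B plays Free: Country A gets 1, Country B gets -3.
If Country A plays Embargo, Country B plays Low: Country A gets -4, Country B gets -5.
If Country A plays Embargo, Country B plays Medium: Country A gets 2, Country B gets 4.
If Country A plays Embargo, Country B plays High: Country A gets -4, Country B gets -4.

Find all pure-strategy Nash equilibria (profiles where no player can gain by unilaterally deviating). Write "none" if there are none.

Pure-strategy Nash equilibria: (Low, Free); (Medium, High)

(Free, Free): Country A can switch to Low (0 → 3). Not NE.
(Free, Low): Country A can switch to Low (-2 → 1). Not NE.
(Free, Medium): Country A can switch to Medium (-4 → 4). Not NE.
(Free, High): Country A can switch to Medium (0 → 3). Not NE.
(Low, Free): Country A gets 3, best alternative 1; Country B gets 3, best alternative 0. No profitable deviation — NE.
(Low, Low): Country A can switch to Medium (1 → 5). Not NE.
(Low, Medium): Country A can switch to Free (-5 → -4). Not NE.
(Medium, High): Country A gets 3, best alternative 0; Country B gets 5, best alternative 2. No profitable deviation — NE.
(The remaining 12 profiles each have a profitable deviation by the same check.)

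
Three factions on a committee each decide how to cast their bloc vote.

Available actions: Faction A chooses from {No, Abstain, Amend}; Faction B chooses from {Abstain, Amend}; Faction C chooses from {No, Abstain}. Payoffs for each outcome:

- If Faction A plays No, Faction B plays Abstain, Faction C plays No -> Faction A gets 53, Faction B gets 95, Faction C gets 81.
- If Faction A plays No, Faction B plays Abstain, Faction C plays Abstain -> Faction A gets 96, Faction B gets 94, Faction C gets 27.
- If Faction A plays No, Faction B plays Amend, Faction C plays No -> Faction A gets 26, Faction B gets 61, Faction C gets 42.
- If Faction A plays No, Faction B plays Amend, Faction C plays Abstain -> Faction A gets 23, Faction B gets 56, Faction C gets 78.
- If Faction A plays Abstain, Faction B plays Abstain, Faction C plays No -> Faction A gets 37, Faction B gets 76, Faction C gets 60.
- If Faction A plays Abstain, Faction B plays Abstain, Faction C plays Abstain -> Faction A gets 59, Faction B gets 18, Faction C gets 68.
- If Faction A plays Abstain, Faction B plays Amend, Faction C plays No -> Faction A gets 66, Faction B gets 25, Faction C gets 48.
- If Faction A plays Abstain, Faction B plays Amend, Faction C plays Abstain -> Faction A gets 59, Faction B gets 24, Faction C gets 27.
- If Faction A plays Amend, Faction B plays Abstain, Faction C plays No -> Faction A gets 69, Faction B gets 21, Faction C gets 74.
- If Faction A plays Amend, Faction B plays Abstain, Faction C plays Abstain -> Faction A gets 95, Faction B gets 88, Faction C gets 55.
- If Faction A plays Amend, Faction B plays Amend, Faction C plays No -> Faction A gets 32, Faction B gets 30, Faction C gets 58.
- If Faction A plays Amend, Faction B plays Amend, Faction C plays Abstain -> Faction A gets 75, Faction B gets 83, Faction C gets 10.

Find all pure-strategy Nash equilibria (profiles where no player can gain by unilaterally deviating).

This game has no pure Nash equilibrium.

Faction A against (Abstain, No): payoffs 53, 37, 69 → best response Amend.
Faction A against (Abstain, Abstain): payoffs 96, 59, 95 → best response No.
Faction A against (Amend, No): payoffs 26, 66, 32 → best response Abstain.
Faction A against (Amend, Abstain): payoffs 23, 59, 75 → best response Amend.
Faction B against (No, No): payoffs 95, 61 → best response Abstain.
Faction B against (No, Abstain): payoffs 94, 56 → best response Abstain.
Faction B against (Abstain, No): payoffs 76, 25 → best response Abstain.
Faction B against (Abstain, Abstain): payoffs 18, 24 → best response Amend.
Faction B against (Amend, No): payoffs 21, 30 → best response Amend.
Faction B against (Amend, Abstain): payoffs 88, 83 → best response Abstain.
Faction C against (No, Abstain): payoffs 81, 27 → best response No.
Faction C against (No, Amend): payoffs 42, 78 → best response Abstain.
Faction C against (Abstain, Abstain): payoffs 60, 68 → best response Abstain.
Faction C against (Abstain, Amend): payoffs 48, 27 → best response No.
Faction C against (Amend, Abstain): payoffs 74, 55 → best response No.
Faction C against (Amend, Amend): payoffs 58, 10 → best response No.
No profile is a mutual best response for all players.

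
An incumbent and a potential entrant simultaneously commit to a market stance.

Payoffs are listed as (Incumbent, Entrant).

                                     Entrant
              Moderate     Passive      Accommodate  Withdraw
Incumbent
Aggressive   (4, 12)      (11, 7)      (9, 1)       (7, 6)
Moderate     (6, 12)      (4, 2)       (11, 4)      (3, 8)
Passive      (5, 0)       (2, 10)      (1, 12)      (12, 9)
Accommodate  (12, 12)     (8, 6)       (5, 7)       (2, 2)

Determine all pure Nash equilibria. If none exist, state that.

(Aggressive, Moderate): Incumbent can switch to Moderate (4 → 6). Not NE.
(Aggressive, Passive): Entrant can switch to Moderate (7 → 12). Not NE.
(Aggressive, Accommodate): Incumbent can switch to Moderate (9 → 11). Not NE.
(Aggressive, Withdraw): Incumbent can switch to Passive (7 → 12). Not NE.
(Moderate, Moderate): Incumbent can switch to Accommodate (6 → 12). Not NE.
(Moderate, Passive): Incumbent can switch to Aggressive (4 → 11). Not NE.
(Moderate, Accommodate): Entrant can switch to Moderate (4 → 12). Not NE.
(Moderate, Withdraw): Incumbent can switch to Aggressive (3 → 7). Not NE.
(Accommodate, Moderate): Incumbent gets 12, best alternative 6; Entrant gets 12, best alternative 7. No profitable deviation — NE.
(The remaining 7 profiles each have a profitable deviation by the same check.)

(Accommodate, Moderate)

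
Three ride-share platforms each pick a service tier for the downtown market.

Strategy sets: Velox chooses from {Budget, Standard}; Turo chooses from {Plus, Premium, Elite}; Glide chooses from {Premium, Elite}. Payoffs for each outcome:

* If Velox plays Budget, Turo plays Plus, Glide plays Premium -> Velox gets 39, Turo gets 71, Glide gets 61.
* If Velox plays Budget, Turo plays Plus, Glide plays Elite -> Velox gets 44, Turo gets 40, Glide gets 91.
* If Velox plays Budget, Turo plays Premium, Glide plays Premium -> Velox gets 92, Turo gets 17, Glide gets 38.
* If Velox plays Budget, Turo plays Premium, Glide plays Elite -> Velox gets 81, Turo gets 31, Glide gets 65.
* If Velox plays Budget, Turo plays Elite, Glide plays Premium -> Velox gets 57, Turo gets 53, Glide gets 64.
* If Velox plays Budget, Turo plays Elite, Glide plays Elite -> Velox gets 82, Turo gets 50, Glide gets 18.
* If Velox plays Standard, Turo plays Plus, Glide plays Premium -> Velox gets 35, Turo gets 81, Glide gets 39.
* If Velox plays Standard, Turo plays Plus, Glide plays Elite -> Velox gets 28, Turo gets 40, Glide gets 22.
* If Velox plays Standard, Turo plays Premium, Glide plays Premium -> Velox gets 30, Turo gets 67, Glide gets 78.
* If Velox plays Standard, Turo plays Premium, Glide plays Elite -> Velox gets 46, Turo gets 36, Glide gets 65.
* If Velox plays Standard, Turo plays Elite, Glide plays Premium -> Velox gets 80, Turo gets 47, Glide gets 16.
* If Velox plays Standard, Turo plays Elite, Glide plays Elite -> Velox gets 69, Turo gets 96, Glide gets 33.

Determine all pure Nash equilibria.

none

Velox against (Plus, Premium): payoffs 39, 35 → best response Budget.
Velox against (Plus, Elite): payoffs 44, 28 → best response Budget.
Velox against (Premium, Premium): payoffs 92, 30 → best response Budget.
Velox against (Premium, Elite): payoffs 81, 46 → best response Budget.
Velox against (Elite, Premium): payoffs 57, 80 → best response Standard.
Velox against (Elite, Elite): payoffs 82, 69 → best response Budget.
Turo against (Budget, Premium): payoffs 71, 17, 53 → best response Plus.
Turo against (Budget, Elite): payoffs 40, 31, 50 → best response Elite.
Turo against (Standard, Premium): payoffs 81, 67, 47 → best response Plus.
Turo against (Standard, Elite): payoffs 40, 36, 96 → best response Elite.
Glide against (Budget, Plus): payoffs 61, 91 → best response Elite.
Glide against (Budget, Premium): payoffs 38, 65 → best response Elite.
Glide against (Budget, Elite): payoffs 64, 18 → best response Premium.
Glide against (Standard, Plus): payoffs 39, 22 → best response Premium.
Glide against (Standard, Premium): payoffs 78, 65 → best response Premium.
Glide against (Standard, Elite): payoffs 16, 33 → best response Elite.
No profile is a mutual best response for all players.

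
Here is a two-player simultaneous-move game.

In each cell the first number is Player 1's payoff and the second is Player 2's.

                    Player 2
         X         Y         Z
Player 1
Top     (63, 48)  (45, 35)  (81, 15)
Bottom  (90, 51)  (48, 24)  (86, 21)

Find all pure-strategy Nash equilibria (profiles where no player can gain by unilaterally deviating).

(Bottom, X)

(Top, X): Player 1 can switch to Bottom (63 → 90). Not NE.
(Top, Y): Player 1 can switch to Bottom (45 → 48). Not NE.
(Top, Z): Player 1 can switch to Bottom (81 → 86). Not NE.
(Bottom, X): Player 1 gets 90, best alternative 63; Player 2 gets 51, best alternative 24. No profitable deviation — NE.
(Bottom, Y): Player 2 can switch to X (24 → 51). Not NE.
(Bottom, Z): Player 2 can switch to X (21 → 51). Not NE.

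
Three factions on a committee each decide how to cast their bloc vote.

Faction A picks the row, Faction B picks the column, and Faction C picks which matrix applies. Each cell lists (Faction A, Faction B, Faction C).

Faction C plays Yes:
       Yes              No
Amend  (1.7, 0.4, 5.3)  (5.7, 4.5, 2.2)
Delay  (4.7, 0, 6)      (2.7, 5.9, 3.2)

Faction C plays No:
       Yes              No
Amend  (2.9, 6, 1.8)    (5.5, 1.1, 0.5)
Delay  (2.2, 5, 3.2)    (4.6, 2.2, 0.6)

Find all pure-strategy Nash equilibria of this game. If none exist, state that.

For each strategy profile, look for a profitable unilateral deviation.
(Amend, Yes, Yes): Faction A can switch to Delay (1.7 → 4.7). Not NE.
(Amend, Yes, No): Faction C can switch to Yes (1.8 → 5.3). Not NE.
(Amend, No, Yes): Faction A gets 5.7, best alternative 2.7; Faction B gets 4.5, best alternative 0.4; Faction C gets 2.2, best alternative 0.5. No profitable deviation — NE.
(Amend, No, No): Faction B can switch to Yes (1.1 → 6). Not NE.
(Delay, Yes, Yes): Faction B can switch to No (0 → 5.9). Not NE.
(Delay, Yes, No): Faction A can switch to Amend (2.2 → 2.9). Not NE.
(Delay, No, Yes): Faction A can switch to Amend (2.7 → 5.7). Not NE.
(The remaining 1 profile has a profitable deviation by the same check.)

(Amend, No, Yes)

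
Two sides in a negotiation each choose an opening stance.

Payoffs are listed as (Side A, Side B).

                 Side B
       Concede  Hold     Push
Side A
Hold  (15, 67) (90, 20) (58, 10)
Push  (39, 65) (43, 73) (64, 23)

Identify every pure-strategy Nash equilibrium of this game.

none

(Hold, Concede): Side A can switch to Push (15 → 39). Not NE.
(Hold, Hold): Side B can switch to Concede (20 → 67). Not NE.
(Hold, Push): Side A can switch to Push (58 → 64). Not NE.
(Push, Concede): Side B can switch to Hold (65 → 73). Not NE.
(Push, Hold): Side A can switch to Hold (43 → 90). Not NE.
(Push, Push): Side B can switch to Concede (23 → 65). Not NE.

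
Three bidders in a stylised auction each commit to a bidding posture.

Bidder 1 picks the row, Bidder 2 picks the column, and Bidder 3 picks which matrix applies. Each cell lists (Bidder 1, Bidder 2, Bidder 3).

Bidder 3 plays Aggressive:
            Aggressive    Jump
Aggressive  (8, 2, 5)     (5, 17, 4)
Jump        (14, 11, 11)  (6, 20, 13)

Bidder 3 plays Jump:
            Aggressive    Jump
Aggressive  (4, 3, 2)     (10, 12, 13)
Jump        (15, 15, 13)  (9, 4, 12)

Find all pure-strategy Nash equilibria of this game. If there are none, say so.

Bidder 1 against (Aggressive, Aggressive): payoffs 8, 14 → best response Jump.
Bidder 1 against (Aggressive, Jump): payoffs 4, 15 → best response Jump.
Bidder 1 against (Jump, Aggressive): payoffs 5, 6 → best response Jump.
Bidder 1 against (Jump, Jump): payoffs 10, 9 → best response Aggressive.
Bidder 2 against (Aggressive, Aggressive): payoffs 2, 17 → best response Jump.
Bidder 2 against (Aggressive, Jump): payoffs 3, 12 → best response Jump.
Bidder 2 against (Jump, Aggressive): payoffs 11, 20 → best response Jump.
Bidder 2 against (Jump, Jump): payoffs 15, 4 → best response Aggressive.
Bidder 3 against (Aggressive, Aggressive): payoffs 5, 2 → best response Aggressive.
Bidder 3 against (Aggressive, Jump): payoffs 4, 13 → best response Jump.
Bidder 3 against (Jump, Aggressive): payoffs 11, 13 → best response Jump.
Bidder 3 against (Jump, Jump): payoffs 13, 12 → best response Aggressive.
Mutual best responses: (Aggressive, Jump, Jump); (Jump, Aggressive, Jump); (Jump, Jump, Aggressive).

Pure-strategy Nash equilibria: (Aggressive, Jump, Jump) and (Jump, Aggressive, Jump) and (Jump, Jump, Aggressive)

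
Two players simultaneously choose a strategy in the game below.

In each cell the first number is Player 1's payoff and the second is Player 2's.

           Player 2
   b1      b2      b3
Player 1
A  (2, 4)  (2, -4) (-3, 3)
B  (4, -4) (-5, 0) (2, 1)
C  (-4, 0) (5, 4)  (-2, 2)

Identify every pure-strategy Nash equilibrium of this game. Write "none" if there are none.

(A, b1): Player 1 can switch to B (2 → 4). Not NE.
(A, b2): Player 1 can switch to C (2 → 5). Not NE.
(A, b3): Player 1 can switch to B (-3 → 2). Not NE.
(B, b1): Player 2 can switch to b2 (-4 → 0). Not NE.
(B, b2): Player 1 can switch to A (-5 → 2). Not NE.
(B, b3): Player 1 gets 2, best alternative -2; Player 2 gets 1, best alternative 0. No profitable deviation — NE.
(C, b1): Player 1 can switch to A (-4 → 2). Not NE.
(C, b2): Player 1 gets 5, best alternative 2; Player 2 gets 4, best alternative 2. No profitable deviation — NE.
(C, b3): Player 1 can switch to B (-2 → 2). Not NE.

(B, b3) and (C, b2)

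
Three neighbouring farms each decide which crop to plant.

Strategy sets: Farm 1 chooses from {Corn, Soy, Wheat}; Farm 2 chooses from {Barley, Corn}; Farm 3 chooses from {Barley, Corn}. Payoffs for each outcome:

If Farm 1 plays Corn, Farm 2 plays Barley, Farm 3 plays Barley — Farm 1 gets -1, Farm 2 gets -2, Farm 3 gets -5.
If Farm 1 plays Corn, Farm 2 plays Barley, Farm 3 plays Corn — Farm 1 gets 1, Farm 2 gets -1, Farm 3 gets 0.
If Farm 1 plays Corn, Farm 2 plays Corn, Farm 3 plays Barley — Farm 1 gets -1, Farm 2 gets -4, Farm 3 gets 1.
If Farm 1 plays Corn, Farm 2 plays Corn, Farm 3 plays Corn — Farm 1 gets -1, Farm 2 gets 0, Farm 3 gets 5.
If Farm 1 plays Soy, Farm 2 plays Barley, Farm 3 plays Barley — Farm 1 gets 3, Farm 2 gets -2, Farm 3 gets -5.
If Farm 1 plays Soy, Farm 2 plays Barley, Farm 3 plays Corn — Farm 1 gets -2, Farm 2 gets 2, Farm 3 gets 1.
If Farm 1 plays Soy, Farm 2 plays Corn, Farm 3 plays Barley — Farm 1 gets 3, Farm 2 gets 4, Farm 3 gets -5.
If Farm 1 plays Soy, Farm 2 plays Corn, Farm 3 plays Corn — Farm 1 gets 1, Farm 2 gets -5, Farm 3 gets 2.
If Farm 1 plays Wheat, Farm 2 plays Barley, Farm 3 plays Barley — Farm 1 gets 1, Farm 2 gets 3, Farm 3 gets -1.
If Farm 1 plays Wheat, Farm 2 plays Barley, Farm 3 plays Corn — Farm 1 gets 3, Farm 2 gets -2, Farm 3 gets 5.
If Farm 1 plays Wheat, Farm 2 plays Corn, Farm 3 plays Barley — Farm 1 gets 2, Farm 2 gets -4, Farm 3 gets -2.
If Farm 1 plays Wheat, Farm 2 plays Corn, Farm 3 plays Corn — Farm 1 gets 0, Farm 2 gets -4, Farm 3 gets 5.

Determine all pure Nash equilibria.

Pure NE: (Wheat, Barley, Corn)

Farm 1 against (Barley, Barley): payoffs -1, 3, 1 → best response Soy.
Farm 1 against (Barley, Corn): payoffs 1, -2, 3 → best response Wheat.
Farm 1 against (Corn, Barley): payoffs -1, 3, 2 → best response Soy.
Farm 1 against (Corn, Corn): payoffs -1, 1, 0 → best response Soy.
Farm 2 against (Corn, Barley): payoffs -2, -4 → best response Barley.
Farm 2 against (Corn, Corn): payoffs -1, 0 → best response Corn.
Farm 2 against (Soy, Barley): payoffs -2, 4 → best response Corn.
Farm 2 against (Soy, Corn): payoffs 2, -5 → best response Barley.
Farm 2 against (Wheat, Barley): payoffs 3, -4 → best response Barley.
Farm 2 against (Wheat, Corn): payoffs -2, -4 → best response Barley.
Farm 3 against (Corn, Barley): payoffs -5, 0 → best response Corn.
Farm 3 against (Corn, Corn): payoffs 1, 5 → best response Corn.
Farm 3 against (Soy, Barley): payoffs -5, 1 → best response Corn.
Farm 3 against (Soy, Corn): payoffs -5, 2 → best response Corn.
Farm 3 against (Wheat, Barley): payoffs -1, 5 → best response Corn.
Farm 3 against (Wheat, Corn): payoffs -2, 5 → best response Corn.
Mutual best responses: (Wheat, Barley, Corn).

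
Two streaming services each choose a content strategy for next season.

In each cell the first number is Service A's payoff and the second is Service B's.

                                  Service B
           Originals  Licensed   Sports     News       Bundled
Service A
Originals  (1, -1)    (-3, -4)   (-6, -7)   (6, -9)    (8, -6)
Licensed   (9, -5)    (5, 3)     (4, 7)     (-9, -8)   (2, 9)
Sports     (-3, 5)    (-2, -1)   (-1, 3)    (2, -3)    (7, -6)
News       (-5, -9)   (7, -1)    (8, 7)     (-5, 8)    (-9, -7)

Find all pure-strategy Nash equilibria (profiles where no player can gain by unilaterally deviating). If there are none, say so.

There is no pure-strategy Nash equilibrium.

(Originals, Originals): Service A can switch to Licensed (1 → 9). Not NE.
(Originals, Licensed): Service A can switch to Licensed (-3 → 5). Not NE.
(Originals, Sports): Service A can switch to Licensed (-6 → 4). Not NE.
(Originals, News): Service B can switch to Originals (-9 → -1). Not NE.
(Originals, Bundled): Service B can switch to Originals (-6 → -1). Not NE.
(Licensed, Originals): Service B can switch to Licensed (-5 → 3). Not NE.
(Licensed, Licensed): Service A can switch to News (5 → 7). Not NE.
(Licensed, Sports): Service A can switch to News (4 → 8). Not NE.
(Licensed, News): Service A can switch to Originals (-9 → 6). Not NE.
(Licensed, Bundled): Service A can switch to Originals (2 → 8). Not NE.
(Sports, Originals): Service A can switch to Originals (-3 → 1). Not NE.
(Sports, Licensed): Service A can switch to Licensed (-2 → 5). Not NE.
(The remaining 8 profiles each have a profitable deviation by the same check.)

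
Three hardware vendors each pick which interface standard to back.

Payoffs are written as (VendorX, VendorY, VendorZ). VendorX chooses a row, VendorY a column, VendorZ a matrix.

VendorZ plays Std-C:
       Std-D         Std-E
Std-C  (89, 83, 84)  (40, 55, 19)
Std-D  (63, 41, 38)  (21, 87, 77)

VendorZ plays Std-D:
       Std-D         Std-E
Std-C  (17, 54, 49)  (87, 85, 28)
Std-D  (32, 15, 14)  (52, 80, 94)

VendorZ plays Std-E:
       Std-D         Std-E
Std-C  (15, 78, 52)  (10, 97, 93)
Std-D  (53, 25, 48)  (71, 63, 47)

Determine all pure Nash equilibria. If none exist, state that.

Pure NE: (Std-C, Std-D, Std-C)

For each player, find the best response to each opponent profile; mutual best responses are the pure NE.
VendorX against (Std-D, Std-C): payoffs 89, 63 → best response Std-C.
VendorX against (Std-D, Std-D): payoffs 17, 32 → best response Std-D.
VendorX against (Std-D, Std-E): payoffs 15, 53 → best response Std-D.
VendorX against (Std-E, Std-C): payoffs 40, 21 → best response Std-C.
VendorX against (Std-E, Std-D): payoffs 87, 52 → best response Std-C.
VendorX against (Std-E, Std-E): payoffs 10, 71 → best response Std-D.
VendorY against (Std-C, Std-C): payoffs 83, 55 → best response Std-D.
VendorY against (Std-C, Std-D): payoffs 54, 85 → best response Std-E.
VendorY against (Std-C, Std-E): payoffs 78, 97 → best response Std-E.
VendorY against (Std-D, Std-C): payoffs 41, 87 → best response Std-E.
VendorY against (Std-D, Std-D): payoffs 15, 80 → best response Std-E.
VendorY against (Std-D, Std-E): payoffs 25, 63 → best response Std-E.
VendorZ against (Std-C, Std-D): payoffs 84, 49, 52 → best response Std-C.
VendorZ against (Std-C, Std-E): payoffs 19, 28, 93 → best response Std-E.
VendorZ against (Std-D, Std-D): payoffs 38, 14, 48 → best response Std-E.
VendorZ against (Std-D, Std-E): payoffs 77, 94, 47 → best response Std-D.
Mutual best responses: (Std-C, Std-D, Std-C).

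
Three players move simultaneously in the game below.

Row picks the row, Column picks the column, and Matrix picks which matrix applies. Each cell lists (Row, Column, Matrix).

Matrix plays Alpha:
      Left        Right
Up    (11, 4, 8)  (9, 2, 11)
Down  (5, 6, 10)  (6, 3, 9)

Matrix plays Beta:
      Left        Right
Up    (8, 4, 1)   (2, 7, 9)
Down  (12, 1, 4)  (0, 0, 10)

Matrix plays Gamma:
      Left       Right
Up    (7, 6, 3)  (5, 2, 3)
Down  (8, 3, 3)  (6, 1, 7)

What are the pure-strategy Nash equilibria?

Pure NE: (Up, Left, Alpha)

Row against (Left, Alpha): payoffs 11, 5 → best response Up.
Row against (Left, Beta): payoffs 8, 12 → best response Down.
Row against (Left, Gamma): payoffs 7, 8 → best response Down.
Row against (Right, Alpha): payoffs 9, 6 → best response Up.
Row against (Right, Beta): payoffs 2, 0 → best response Up.
Row against (Right, Gamma): payoffs 5, 6 → best response Down.
Column against (Up, Alpha): payoffs 4, 2 → best response Left.
Column against (Up, Beta): payoffs 4, 7 → best response Right.
Column against (Up, Gamma): payoffs 6, 2 → best response Left.
Column against (Down, Alpha): payoffs 6, 3 → best response Left.
Column against (Down, Beta): payoffs 1, 0 → best response Left.
Column against (Down, Gamma): payoffs 3, 1 → best response Left.
Matrix against (Up, Left): payoffs 8, 1, 3 → best response Alpha.
Matrix against (Up, Right): payoffs 11, 9, 3 → best response Alpha.
Matrix against (Down, Left): payoffs 10, 4, 3 → best response Alpha.
Matrix against (Down, Right): payoffs 9, 10, 7 → best response Beta.
Mutual best responses: (Up, Left, Alpha).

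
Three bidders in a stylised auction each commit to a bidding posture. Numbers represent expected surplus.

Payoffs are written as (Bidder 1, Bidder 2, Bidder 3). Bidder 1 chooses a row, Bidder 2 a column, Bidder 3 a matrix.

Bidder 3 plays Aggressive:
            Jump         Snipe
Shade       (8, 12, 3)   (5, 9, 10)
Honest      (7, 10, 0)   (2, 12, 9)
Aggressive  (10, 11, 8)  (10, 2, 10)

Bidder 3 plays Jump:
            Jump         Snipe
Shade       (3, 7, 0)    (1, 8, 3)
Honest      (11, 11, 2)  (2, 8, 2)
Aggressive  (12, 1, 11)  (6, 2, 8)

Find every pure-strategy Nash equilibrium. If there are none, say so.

Mark each player's best response to every combination of opponents' strategies; a profile where every player is best-responding is a pure Nash equilibrium.
Bidder 1 against (Jump, Aggressive): payoffs 8, 7, 10 → best response Aggressive.
Bidder 1 against (Jump, Jump): payoffs 3, 11, 12 → best response Aggressive.
Bidder 1 against (Snipe, Aggressive): payoffs 5, 2, 10 → best response Aggressive.
Bidder 1 against (Snipe, Jump): payoffs 1, 2, 6 → best response Aggressive.
Bidder 2 against (Shade, Aggressive): payoffs 12, 9 → best response Jump.
Bidder 2 against (Shade, Jump): payoffs 7, 8 → best response Snipe.
Bidder 2 against (Honest, Aggressive): payoffs 10, 12 → best response Snipe.
Bidder 2 against (Honest, Jump): payoffs 11, 8 → best response Jump.
Bidder 2 against (Aggressive, Aggressive): payoffs 11, 2 → best response Jump.
Bidder 2 against (Aggressive, Jump): payoffs 1, 2 → best response Snipe.
Bidder 3 against (Shade, Jump): payoffs 3, 0 → best response Aggressive.
Bidder 3 against (Shade, Snipe): payoffs 10, 3 → best response Aggressive.
Bidder 3 against (Honest, Jump): payoffs 0, 2 → best response Jump.
Bidder 3 against (Honest, Snipe): payoffs 9, 2 → best response Aggressive.
Bidder 3 against (Aggressive, Jump): payoffs 8, 11 → best response Jump.
Bidder 3 against (Aggressive, Snipe): payoffs 10, 8 → best response Aggressive.
No profile is a mutual best response for all players.

This game has no pure Nash equilibrium.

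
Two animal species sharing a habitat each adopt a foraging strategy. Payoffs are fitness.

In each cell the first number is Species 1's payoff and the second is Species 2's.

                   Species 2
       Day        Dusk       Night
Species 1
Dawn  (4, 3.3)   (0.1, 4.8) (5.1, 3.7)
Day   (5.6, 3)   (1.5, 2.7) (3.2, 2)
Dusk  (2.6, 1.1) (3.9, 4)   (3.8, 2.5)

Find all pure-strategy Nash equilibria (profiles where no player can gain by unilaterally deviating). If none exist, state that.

Pure-strategy Nash equilibria: (Day, Day); (Dusk, Dusk)

Species 1 against Day: payoffs 4, 5.6, 2.6 → best response Day.
Species 1 against Dusk: payoffs 0.1, 1.5, 3.9 → best response Dusk.
Species 1 against Night: payoffs 5.1, 3.2, 3.8 → best response Dawn.
Species 2 against Dawn: payoffs 3.3, 4.8, 3.7 → best response Dusk.
Species 2 against Day: payoffs 3, 2.7, 2 → best response Day.
Species 2 against Dusk: payoffs 1.1, 4, 2.5 → best response Dusk.
Mutual best responses: (Day, Day); (Dusk, Dusk).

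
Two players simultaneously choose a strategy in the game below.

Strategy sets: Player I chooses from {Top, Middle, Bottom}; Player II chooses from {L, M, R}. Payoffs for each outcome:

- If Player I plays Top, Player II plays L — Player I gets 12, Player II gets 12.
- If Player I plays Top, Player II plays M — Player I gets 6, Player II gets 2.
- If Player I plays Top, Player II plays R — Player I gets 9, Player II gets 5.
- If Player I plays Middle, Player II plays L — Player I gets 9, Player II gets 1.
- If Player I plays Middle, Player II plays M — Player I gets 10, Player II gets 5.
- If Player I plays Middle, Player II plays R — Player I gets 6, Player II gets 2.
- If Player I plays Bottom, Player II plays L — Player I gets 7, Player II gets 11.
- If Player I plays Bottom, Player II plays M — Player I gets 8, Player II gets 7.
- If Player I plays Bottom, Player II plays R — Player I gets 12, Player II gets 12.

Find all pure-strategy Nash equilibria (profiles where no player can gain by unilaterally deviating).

Pure-strategy Nash equilibria: (Top, L), (Middle, M), (Bottom, R)

Mark each player's best response to every combination of opponents' strategies; a profile where every player is best-responding is a pure Nash equilibrium.
Player I against L: payoffs 12, 9, 7 → best response Top.
Player I against M: payoffs 6, 10, 8 → best response Middle.
Player I against R: payoffs 9, 6, 12 → best response Bottom.
Player II against Top: payoffs 12, 2, 5 → best response L.
Player II against Middle: payoffs 1, 5, 2 → best response M.
Player II against Bottom: payoffs 11, 7, 12 → best response R.
Mutual best responses: (Top, L); (Middle, M); (Bottom, R).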